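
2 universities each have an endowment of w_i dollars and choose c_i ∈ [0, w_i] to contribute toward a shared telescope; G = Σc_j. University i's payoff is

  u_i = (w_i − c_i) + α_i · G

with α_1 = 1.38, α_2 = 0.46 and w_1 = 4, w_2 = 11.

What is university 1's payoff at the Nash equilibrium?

5.52

∂u_i/∂c_i = α_i − 1, so university i contributes w_i if α_i > 1, else 0.
α_i > 1 for i ∈ {1}; NE contributions (4, 0), G = 4.
u_1 = (4 − 4) + 1.38·4 = 5.52.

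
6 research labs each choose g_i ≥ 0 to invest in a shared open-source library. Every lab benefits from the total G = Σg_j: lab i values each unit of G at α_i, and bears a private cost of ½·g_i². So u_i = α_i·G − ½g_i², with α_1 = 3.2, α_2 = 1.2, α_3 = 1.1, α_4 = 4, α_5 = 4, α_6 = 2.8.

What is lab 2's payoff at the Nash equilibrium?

Lab i's FOC: ∂u_i/∂g_i = α_i − g_i = 0, so g_i* = α_i.
NE contributions = (3.2, 1.2, 1.1, 4, 4, 2.8); G = 16.3.
u_2 = α_2·G − ½·(g_2)² = 1.2·16.3 − ½·1.2² = 18.84.

18.84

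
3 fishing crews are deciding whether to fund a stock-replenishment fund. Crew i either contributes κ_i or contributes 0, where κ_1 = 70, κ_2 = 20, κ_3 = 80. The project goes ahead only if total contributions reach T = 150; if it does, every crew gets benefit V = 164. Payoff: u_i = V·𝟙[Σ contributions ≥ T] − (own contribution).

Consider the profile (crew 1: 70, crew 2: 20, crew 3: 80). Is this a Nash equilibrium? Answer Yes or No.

No

Total = 170 ≥ 150: provided.
Crew 1 (pledges 70, payoff 94): dropping to 0 → total 100, payoff 0. No gain.
Crew 2 (pledges 20, payoff 144): dropping to 0 → total 150, payoff 164. Profitable deviation.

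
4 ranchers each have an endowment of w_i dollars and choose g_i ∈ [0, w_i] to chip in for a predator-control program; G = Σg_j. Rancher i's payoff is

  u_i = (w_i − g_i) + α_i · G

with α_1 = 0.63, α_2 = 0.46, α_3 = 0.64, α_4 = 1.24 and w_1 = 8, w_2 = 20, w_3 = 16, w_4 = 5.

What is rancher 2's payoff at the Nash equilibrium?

∂u_i/∂g_i = α_i − 1, so rancher i contributes w_i if α_i > 1, else 0.
α_i > 1 for i ∈ {4}; NE contributions (0, 0, 0, 5), G = 5.
u_2 = (20 − 0) + 0.46·5 = 22.3.

22.3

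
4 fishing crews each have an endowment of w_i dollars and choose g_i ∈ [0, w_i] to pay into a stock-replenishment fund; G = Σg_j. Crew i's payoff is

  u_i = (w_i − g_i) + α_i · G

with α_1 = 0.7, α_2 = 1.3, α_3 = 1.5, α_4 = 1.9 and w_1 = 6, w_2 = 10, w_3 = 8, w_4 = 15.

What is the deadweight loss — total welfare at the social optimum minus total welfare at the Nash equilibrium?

∂u_i/∂g_i = α_i − 1, so crew i contributes w_i if α_i > 1, else 0.
α_i > 1 for i ∈ {2, 3, 4}; NE contributions (0, 10, 8, 15), G = 33.
W^NE = Σw_i − G^NE + (Σα_i)·G^NE = 39 + 4.4·33 = 184.2.
Planner: ∂(Σu_j)/∂g_i = Σα_j − 1 = 4.4 > 0, so everyone contributes w_i; G^SO = 39, W^SO = 39 + 4.4·39 = 210.6.
Deadweight loss = 26.4.

26.4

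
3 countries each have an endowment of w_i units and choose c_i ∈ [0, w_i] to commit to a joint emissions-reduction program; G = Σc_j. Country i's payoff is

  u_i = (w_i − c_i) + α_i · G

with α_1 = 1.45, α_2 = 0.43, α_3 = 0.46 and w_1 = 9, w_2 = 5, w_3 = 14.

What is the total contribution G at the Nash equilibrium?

9

∂u_i/∂c_i = α_i − 1, so country i contributes w_i if α_i > 1, else 0.
α_i > 1 for i ∈ {1}; NE contributions (9, 0, 0), G = 9.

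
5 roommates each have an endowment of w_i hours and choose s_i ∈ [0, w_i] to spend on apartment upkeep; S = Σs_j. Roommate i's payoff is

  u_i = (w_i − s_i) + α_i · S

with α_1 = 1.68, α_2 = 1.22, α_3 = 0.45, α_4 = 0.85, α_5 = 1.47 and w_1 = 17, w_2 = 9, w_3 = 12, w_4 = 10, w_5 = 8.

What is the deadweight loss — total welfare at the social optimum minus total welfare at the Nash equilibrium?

102.74

∂u_i/∂s_i = α_i − 1, so roommate i contributes w_i if α_i > 1, else 0.
α_i > 1 for i ∈ {1, 2, 5}; NE contributions (17, 9, 0, 0, 8), S = 34.
W^NE = Σw_i − S^NE + (Σα_i)·S^NE = 56 + 4.67·34 = 214.78.
Planner: ∂(Σu_j)/∂s_i = Σα_j − 1 = 4.67 > 0, so everyone contributes w_i; S^SO = 56, W^SO = 56 + 4.67·56 = 317.52.
Deadweight loss = 102.74.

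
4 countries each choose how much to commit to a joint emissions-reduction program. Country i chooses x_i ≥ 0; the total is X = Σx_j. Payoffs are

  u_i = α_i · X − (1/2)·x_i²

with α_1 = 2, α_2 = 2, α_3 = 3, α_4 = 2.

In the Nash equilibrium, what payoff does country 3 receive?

Country i's FOC: ∂u_i/∂x_i = α_i − x_i = 0, so x_i* = α_i.
NE contributions = (2, 2, 3, 2); X = 9.
u_3 = α_3·X − ½·(x_3)² = 3·9 − ½·3² = 22.5.

22.5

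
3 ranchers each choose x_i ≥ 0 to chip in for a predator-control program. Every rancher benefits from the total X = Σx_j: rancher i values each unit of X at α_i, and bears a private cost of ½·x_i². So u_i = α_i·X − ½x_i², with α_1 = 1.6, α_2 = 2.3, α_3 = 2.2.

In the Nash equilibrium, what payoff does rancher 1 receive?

8.48

Rancher i's FOC: ∂u_i/∂x_i = α_i − x_i = 0, so x_i* = α_i.
NE contributions = (1.6, 2.3, 2.2); X = 6.1.
u_1 = α_1·X − ½·(x_1)² = 1.6·6.1 − ½·1.6² = 8.48.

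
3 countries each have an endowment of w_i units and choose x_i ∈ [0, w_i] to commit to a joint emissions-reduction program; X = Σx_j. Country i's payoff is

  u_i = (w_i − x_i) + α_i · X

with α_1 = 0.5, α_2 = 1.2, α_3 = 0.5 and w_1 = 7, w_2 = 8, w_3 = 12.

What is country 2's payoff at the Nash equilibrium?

9.6

∂u_i/∂x_i = α_i − 1, so country i contributes w_i if α_i > 1, else 0.
α_i > 1 for i ∈ {2}; NE contributions (0, 8, 0), X = 8.
u_2 = (8 − 8) + 1.2·8 = 9.6.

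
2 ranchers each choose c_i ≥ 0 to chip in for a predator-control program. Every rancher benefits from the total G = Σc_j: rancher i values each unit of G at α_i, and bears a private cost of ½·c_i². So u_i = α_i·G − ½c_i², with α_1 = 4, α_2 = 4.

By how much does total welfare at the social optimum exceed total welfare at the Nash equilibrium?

16

Rancher i's FOC: ∂u_i/∂c_i = α_i − c_i = 0, so c_i* = α_i.
NE contributions = (4, 4); G = 8.
W^NE = (Σα)·G − ½Σα_i² = 8² − ½·32 = 48.
Planner sets c_i = Σα_j = 8 for every i, so G^SO = 2·8 = 16.
W^SO = (Σα)·G^SO − ½·2·(Σα)² = (2/2)·8² = 64.
Deadweight loss = W^SO − W^NE = 16.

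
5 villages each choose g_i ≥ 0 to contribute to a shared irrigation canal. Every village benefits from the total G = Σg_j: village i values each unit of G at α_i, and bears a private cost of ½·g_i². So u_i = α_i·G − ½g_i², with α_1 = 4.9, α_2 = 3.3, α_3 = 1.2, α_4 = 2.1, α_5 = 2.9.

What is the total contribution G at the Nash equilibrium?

14.4

Village i's FOC: ∂u_i/∂g_i = α_i − g_i = 0, so g_i* = α_i.
NE contributions = (4.9, 3.3, 1.2, 2.1, 2.9); G = 14.4.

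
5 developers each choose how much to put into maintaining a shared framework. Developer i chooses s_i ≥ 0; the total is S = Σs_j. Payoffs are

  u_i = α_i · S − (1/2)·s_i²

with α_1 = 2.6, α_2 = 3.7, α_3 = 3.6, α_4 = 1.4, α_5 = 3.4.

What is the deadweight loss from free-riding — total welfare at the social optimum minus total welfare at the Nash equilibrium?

347.6

Developer i's FOC: ∂u_i/∂s_i = α_i − s_i = 0, so s_i* = α_i.
NE contributions = (2.6, 3.7, 3.6, 1.4, 3.4); S = 14.7.
W^NE = (Σα)·S − ½Σα_i² = 14.7² − ½·46.93 = 192.625.
Planner sets s_i = Σα_j = 14.7 for every i, so S^SO = 5·14.7 = 73.5.
W^SO = (Σα)·S^SO − ½·5·(Σα)² = (5/2)·14.7² = 540.225.
Deadweight loss = W^SO − W^NE = 347.6.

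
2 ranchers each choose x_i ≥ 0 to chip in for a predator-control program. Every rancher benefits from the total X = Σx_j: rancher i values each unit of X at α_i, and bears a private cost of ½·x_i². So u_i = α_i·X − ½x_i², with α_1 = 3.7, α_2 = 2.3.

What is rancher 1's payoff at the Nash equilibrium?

Rancher i's FOC: ∂u_i/∂x_i = α_i − x_i = 0, so x_i* = α_i.
NE contributions = (3.7, 2.3); X = 6.
u_1 = α_1·X − ½·(x_1)² = 3.7·6 − ½·3.7² = 15.355.

15.355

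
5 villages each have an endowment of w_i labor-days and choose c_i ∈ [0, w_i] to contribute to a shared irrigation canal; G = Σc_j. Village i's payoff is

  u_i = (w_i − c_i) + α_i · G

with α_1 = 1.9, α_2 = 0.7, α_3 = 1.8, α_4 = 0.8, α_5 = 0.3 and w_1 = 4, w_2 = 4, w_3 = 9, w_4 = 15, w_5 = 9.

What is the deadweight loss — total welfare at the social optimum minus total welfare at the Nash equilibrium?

∂u_i/∂c_i = α_i − 1, so village i contributes w_i if α_i > 1, else 0.
α_i > 1 for i ∈ {1, 3}; NE contributions (4, 0, 9, 0, 0), G = 13.
W^NE = Σw_i − G^NE + (Σα_i)·G^NE = 41 + 4.5·13 = 99.5.
Planner: ∂(Σu_j)/∂c_i = Σα_j − 1 = 4.5 > 0, so everyone contributes w_i; G^SO = 41, W^SO = 41 + 4.5·41 = 225.5.
Deadweight loss = 126.

126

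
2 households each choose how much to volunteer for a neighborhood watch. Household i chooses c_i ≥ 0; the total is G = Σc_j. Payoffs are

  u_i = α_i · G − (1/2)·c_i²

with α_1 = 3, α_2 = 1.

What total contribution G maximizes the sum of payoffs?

Planner FOC: ∂(Σu_j)/∂c_i = (Σα_j) − c_i = 0, so c_i^SO = Σα_j = 4 for every i; G^SO = 8.

8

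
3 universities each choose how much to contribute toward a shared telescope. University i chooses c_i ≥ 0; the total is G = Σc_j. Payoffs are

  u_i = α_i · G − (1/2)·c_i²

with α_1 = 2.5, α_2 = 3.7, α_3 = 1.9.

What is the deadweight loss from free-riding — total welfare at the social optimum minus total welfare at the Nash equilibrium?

University i's FOC: ∂u_i/∂c_i = α_i − c_i = 0, so c_i* = α_i.
NE contributions = (2.5, 3.7, 1.9); G = 8.1.
W^NE = (Σα)·G − ½Σα_i² = 8.1² − ½·23.55 = 53.835.
Planner sets c_i = Σα_j = 8.1 for every i, so G^SO = 3·8.1 = 24.3.
W^SO = (Σα)·G^SO − ½·3·(Σα)² = (3/2)·8.1² = 98.415.
Deadweight loss = W^SO − W^NE = 44.58.

44.58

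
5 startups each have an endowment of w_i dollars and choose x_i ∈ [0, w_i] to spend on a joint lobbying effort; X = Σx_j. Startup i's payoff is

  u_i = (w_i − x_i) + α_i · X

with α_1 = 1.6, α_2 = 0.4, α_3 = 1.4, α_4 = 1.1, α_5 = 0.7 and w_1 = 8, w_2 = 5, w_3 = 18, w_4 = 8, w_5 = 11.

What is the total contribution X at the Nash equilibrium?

34

∂u_i/∂x_i = α_i − 1, so startup i contributes w_i if α_i > 1, else 0.
α_i > 1 for i ∈ {1, 3, 4}; NE contributions (8, 0, 18, 8, 0), X = 34.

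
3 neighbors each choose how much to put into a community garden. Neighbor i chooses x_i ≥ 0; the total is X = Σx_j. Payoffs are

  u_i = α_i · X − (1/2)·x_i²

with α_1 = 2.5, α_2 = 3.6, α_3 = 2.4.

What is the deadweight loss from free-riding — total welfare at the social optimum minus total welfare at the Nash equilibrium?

Neighbor i's FOC: ∂u_i/∂x_i = α_i − x_i = 0, so x_i* = α_i.
NE contributions = (2.5, 3.6, 2.4); X = 8.5.
W^NE = (Σα)·X − ½Σα_i² = 8.5² − ½·24.97 = 59.765.
Planner sets x_i = Σα_j = 8.5 for every i, so X^SO = 3·8.5 = 25.5.
W^SO = (Σα)·X^SO − ½·3·(Σα)² = (3/2)·8.5² = 108.375.
Deadweight loss = W^SO − W^NE = 48.61.

48.61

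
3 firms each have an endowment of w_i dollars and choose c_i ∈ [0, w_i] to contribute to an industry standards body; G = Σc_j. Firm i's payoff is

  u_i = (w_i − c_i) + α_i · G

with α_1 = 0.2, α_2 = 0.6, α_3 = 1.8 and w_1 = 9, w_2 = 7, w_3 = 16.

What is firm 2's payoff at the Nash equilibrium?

16.6

∂u_i/∂c_i = α_i − 1, so firm i contributes w_i if α_i > 1, else 0.
α_i > 1 for i ∈ {3}; NE contributions (0, 0, 16), G = 16.
u_2 = (7 − 0) + 0.6·16 = 16.6.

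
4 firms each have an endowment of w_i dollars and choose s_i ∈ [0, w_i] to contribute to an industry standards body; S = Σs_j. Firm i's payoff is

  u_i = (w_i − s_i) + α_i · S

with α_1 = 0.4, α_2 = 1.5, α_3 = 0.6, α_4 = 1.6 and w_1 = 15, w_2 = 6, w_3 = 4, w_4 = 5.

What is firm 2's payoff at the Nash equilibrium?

16.5

∂u_i/∂s_i = α_i − 1, so firm i contributes w_i if α_i > 1, else 0.
α_i > 1 for i ∈ {2, 4}; NE contributions (0, 6, 0, 5), S = 11.
u_2 = (6 − 6) + 1.5·11 = 16.5.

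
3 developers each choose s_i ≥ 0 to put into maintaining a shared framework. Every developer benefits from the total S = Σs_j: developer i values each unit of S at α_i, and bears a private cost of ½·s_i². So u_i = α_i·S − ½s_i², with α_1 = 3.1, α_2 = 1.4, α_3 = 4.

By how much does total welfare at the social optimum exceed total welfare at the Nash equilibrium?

49.91

Developer i's FOC: ∂u_i/∂s_i = α_i − s_i = 0, so s_i* = α_i.
NE contributions = (3.1, 1.4, 4); S = 8.5.
W^NE = (Σα)·S − ½Σα_i² = 8.5² − ½·27.57 = 58.465.
Planner sets s_i = Σα_j = 8.5 for every i, so S^SO = 3·8.5 = 25.5.
W^SO = (Σα)·S^SO − ½·3·(Σα)² = (3/2)·8.5² = 108.375.
Deadweight loss = W^SO − W^NE = 49.91.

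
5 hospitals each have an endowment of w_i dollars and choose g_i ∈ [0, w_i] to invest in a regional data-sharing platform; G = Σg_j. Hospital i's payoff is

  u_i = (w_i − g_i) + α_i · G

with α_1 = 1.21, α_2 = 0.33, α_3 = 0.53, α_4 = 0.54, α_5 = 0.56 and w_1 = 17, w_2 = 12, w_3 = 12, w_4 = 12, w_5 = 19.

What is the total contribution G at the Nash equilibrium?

∂u_i/∂g_i = α_i − 1, so hospital i contributes w_i if α_i > 1, else 0.
α_i > 1 for i ∈ {1}; NE contributions (17, 0, 0, 0, 0), G = 17.

17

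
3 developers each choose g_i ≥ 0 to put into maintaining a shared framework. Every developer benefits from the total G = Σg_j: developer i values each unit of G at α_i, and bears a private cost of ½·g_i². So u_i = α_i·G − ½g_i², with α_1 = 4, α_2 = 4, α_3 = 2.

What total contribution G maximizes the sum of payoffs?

30

Planner FOC: ∂(Σu_j)/∂g_i = (Σα_j) − g_i = 0, so g_i^SO = Σα_j = 10 for every i; G^SO = 30.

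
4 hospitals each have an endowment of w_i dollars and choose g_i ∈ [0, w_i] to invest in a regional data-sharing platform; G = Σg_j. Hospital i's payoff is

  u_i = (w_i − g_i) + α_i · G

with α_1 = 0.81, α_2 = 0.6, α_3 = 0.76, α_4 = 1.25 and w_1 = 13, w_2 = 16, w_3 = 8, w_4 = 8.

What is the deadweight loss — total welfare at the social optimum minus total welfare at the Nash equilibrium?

∂u_i/∂g_i = α_i − 1, so hospital i contributes w_i if α_i > 1, else 0.
α_i > 1 for i ∈ {4}; NE contributions (0, 0, 0, 8), G = 8.
W^NE = Σw_i − G^NE + (Σα_i)·G^NE = 45 + 2.42·8 = 64.36.
Planner: ∂(Σu_j)/∂g_i = Σα_j − 1 = 2.42 > 0, so everyone contributes w_i; G^SO = 45, W^SO = 45 + 2.42·45 = 153.9.
Deadweight loss = 89.54.

89.54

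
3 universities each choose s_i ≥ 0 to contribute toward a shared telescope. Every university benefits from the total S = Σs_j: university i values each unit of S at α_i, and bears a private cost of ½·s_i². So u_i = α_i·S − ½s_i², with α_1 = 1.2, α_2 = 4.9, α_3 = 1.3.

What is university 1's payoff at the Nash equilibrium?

University i's FOC: ∂u_i/∂s_i = α_i − s_i = 0, so s_i* = α_i.
NE contributions = (1.2, 4.9, 1.3); S = 7.4.
u_1 = α_1·S − ½·(s_1)² = 1.2·7.4 − ½·1.2² = 8.16.

8.16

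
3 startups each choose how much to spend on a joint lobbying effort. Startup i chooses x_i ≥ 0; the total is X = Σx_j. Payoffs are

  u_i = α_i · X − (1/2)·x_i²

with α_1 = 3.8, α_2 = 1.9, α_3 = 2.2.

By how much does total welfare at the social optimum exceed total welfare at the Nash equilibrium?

42.65

Startup i's FOC: ∂u_i/∂x_i = α_i − x_i = 0, so x_i* = α_i.
NE contributions = (3.8, 1.9, 2.2); X = 7.9.
W^NE = (Σα)·X − ½Σα_i² = 7.9² − ½·22.89 = 50.965.
Planner sets x_i = Σα_j = 7.9 for every i, so X^SO = 3·7.9 = 23.7.
W^SO = (Σα)·X^SO − ½·3·(Σα)² = (3/2)·7.9² = 93.615.
Deadweight loss = W^SO − W^NE = 42.65.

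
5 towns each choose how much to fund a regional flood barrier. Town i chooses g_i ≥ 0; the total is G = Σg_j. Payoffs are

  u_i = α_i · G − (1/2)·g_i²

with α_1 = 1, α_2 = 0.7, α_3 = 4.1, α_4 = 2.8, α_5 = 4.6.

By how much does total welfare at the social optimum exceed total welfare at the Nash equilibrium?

Town i's FOC: ∂u_i/∂g_i = α_i − g_i = 0, so g_i* = α_i.
NE contributions = (1, 0.7, 4.1, 2.8, 4.6); G = 13.2.
W^NE = (Σα)·G − ½Σα_i² = 13.2² − ½·47.3 = 150.59.
Planner sets g_i = Σα_j = 13.2 for every i, so G^SO = 5·13.2 = 66.
W^SO = (Σα)·G^SO − ½·5·(Σα)² = (5/2)·13.2² = 435.6.
Deadweight loss = W^SO − W^NE = 285.01.

285.01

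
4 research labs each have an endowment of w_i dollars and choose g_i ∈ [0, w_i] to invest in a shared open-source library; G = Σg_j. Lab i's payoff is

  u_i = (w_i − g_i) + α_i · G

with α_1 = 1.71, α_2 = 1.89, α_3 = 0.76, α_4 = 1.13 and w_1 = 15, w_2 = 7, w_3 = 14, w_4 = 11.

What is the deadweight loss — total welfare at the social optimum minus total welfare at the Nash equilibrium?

∂u_i/∂g_i = α_i − 1, so lab i contributes w_i if α_i > 1, else 0.
α_i > 1 for i ∈ {1, 2, 4}; NE contributions (15, 7, 0, 11), G = 33.
W^NE = Σw_i − G^NE + (Σα_i)·G^NE = 47 + 4.49·33 = 195.17.
Planner: ∂(Σu_j)/∂g_i = Σα_j − 1 = 4.49 > 0, so everyone contributes w_i; G^SO = 47, W^SO = 47 + 4.49·47 = 258.03.
Deadweight loss = 62.86.

62.86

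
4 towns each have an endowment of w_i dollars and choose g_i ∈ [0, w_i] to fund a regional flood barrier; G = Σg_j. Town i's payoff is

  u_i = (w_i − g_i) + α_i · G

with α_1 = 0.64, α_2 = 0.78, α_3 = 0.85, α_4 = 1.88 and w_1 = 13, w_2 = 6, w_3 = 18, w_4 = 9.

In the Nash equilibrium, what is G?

∂u_i/∂g_i = α_i − 1, so town i contributes w_i if α_i > 1, else 0.
α_i > 1 for i ∈ {4}; NE contributions (0, 0, 0, 9), G = 9.

9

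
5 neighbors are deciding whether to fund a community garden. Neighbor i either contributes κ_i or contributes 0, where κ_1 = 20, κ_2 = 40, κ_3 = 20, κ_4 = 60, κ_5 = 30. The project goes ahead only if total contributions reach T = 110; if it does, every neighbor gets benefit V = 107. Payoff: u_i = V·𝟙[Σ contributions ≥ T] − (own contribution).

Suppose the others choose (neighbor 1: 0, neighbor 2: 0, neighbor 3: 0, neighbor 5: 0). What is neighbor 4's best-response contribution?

0

Others' total = 0. Even contributing 60 gives 60 < 110: no benefit either way.
Best response: 0.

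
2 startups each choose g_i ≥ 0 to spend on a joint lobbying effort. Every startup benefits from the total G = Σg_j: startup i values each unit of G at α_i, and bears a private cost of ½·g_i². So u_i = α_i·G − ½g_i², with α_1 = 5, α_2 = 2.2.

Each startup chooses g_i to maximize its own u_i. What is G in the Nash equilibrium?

Startup i's FOC: ∂u_i/∂g_i = α_i − g_i = 0, so g_i* = α_i.
NE contributions = (5, 2.2); G = 7.2.

7.2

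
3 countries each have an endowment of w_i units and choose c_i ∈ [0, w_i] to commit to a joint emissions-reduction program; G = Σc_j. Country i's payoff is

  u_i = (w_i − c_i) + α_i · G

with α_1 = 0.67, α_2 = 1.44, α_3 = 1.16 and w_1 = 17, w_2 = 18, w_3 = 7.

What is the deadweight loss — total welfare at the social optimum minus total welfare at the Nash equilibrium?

38.59

∂u_i/∂c_i = α_i − 1, so country i contributes w_i if α_i > 1, else 0.
α_i > 1 for i ∈ {2, 3}; NE contributions (0, 18, 7), G = 25.
W^NE = Σw_i − G^NE + (Σα_i)·G^NE = 42 + 2.27·25 = 98.75.
Planner: ∂(Σu_j)/∂c_i = Σα_j − 1 = 2.27 > 0, so everyone contributes w_i; G^SO = 42, W^SO = 42 + 2.27·42 = 137.34.
Deadweight loss = 38.59.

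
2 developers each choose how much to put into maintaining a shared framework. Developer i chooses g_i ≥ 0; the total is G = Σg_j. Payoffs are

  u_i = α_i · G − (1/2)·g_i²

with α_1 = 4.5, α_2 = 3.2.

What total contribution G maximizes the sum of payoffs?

Planner FOC: ∂(Σu_j)/∂g_i = (Σα_j) − g_i = 0, so g_i^SO = Σα_j = 7.7 for every i; G^SO = 15.4.

15.4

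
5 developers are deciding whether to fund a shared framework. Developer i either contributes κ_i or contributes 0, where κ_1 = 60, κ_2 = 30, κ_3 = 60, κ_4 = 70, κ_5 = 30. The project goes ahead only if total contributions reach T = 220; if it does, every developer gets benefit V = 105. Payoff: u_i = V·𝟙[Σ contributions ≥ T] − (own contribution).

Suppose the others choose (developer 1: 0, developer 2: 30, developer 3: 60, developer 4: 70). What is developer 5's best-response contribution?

Others' total = 160. Even contributing 30 gives 190 < 220: no benefit either way.
Best response: 0.

0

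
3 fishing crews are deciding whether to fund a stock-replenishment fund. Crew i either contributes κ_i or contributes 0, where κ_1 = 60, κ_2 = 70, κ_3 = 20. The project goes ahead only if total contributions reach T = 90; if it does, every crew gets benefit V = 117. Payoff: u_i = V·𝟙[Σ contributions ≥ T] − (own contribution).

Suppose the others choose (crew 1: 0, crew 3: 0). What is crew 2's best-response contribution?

0

Others' total = 0. Even contributing 70 gives 70 < 90: no benefit either way.
Best response: 0.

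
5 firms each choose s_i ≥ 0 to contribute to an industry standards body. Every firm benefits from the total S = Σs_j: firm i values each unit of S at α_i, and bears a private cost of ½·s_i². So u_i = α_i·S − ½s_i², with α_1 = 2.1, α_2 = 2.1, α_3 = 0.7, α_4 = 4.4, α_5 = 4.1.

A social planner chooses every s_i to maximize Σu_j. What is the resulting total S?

Planner FOC: ∂(Σu_j)/∂s_i = (Σα_j) − s_i = 0, so s_i^SO = Σα_j = 13.4 for every i; S^SO = 67.

67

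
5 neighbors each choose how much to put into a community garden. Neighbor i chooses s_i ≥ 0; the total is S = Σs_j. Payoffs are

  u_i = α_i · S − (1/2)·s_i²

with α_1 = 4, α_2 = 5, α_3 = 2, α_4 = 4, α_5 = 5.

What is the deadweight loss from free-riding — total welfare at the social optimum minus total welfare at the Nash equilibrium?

Neighbor i's FOC: ∂u_i/∂s_i = α_i − s_i = 0, so s_i* = α_i.
NE contributions = (4, 5, 2, 4, 5); S = 20.
W^NE = (Σα)·S − ½Σα_i² = 20² − ½·86 = 357.
Planner sets s_i = Σα_j = 20 for every i, so S^SO = 5·20 = 100.
W^SO = (Σα)·S^SO − ½·5·(Σα)² = (5/2)·20² = 1000.
Deadweight loss = W^SO − W^NE = 643.

643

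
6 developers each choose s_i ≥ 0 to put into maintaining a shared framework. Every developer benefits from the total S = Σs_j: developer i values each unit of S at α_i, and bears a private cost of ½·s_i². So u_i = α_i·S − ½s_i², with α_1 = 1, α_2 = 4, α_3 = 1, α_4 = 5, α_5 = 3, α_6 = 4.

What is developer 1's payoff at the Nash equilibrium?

17.5

Developer i's FOC: ∂u_i/∂s_i = α_i − s_i = 0, so s_i* = α_i.
NE contributions = (1, 4, 1, 5, 3, 4); S = 18.
u_1 = α_1·S − ½·(s_1)² = 1·18 − ½·1² = 17.5.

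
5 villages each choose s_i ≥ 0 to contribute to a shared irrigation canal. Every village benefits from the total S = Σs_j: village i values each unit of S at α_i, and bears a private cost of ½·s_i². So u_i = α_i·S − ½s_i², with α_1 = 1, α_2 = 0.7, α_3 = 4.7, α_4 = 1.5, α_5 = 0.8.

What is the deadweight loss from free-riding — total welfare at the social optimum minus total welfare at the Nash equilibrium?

Village i's FOC: ∂u_i/∂s_i = α_i − s_i = 0, so s_i* = α_i.
NE contributions = (1, 0.7, 4.7, 1.5, 0.8); S = 8.7.
W^NE = (Σα)·S − ½Σα_i² = 8.7² − ½·26.47 = 62.455.
Planner sets s_i = Σα_j = 8.7 for every i, so S^SO = 5·8.7 = 43.5.
W^SO = (Σα)·S^SO − ½·5·(Σα)² = (5/2)·8.7² = 189.225.
Deadweight loss = W^SO − W^NE = 126.77.

126.77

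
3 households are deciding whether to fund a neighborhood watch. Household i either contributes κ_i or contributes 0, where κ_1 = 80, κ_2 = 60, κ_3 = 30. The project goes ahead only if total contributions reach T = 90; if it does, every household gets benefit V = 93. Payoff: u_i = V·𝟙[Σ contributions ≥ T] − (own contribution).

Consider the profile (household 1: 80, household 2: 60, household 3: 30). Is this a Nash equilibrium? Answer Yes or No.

No

Total = 170 ≥ 90: provided.
Household 1 (pledges 80, payoff 13): dropping to 0 → total 90, payoff 93. Profitable deviation.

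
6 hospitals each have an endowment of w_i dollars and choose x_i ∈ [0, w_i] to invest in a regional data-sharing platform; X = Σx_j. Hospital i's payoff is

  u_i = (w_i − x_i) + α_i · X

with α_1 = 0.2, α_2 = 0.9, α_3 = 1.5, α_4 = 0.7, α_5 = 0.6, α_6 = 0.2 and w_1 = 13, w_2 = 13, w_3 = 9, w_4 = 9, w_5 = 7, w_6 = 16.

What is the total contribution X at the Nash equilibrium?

9

∂u_i/∂x_i = α_i − 1, so hospital i contributes w_i if α_i > 1, else 0.
α_i > 1 for i ∈ {3}; NE contributions (0, 0, 9, 0, 0, 0), X = 9.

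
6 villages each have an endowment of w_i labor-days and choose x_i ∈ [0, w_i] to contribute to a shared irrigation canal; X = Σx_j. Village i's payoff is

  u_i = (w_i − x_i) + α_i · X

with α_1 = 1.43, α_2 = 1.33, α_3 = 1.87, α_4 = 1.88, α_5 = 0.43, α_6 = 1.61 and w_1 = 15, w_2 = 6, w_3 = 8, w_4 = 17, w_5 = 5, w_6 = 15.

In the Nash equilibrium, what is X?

∂u_i/∂x_i = α_i − 1, so village i contributes w_i if α_i > 1, else 0.
α_i > 1 for i ∈ {1, 2, 3, 4, 6}; NE contributions (15, 6, 8, 17, 0, 15), X = 61.

61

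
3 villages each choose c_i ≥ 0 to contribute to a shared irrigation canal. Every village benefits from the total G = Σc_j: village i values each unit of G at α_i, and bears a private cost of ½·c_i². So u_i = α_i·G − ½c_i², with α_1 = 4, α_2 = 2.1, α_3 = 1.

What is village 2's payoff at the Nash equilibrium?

12.705

Village i's FOC: ∂u_i/∂c_i = α_i − c_i = 0, so c_i* = α_i.
NE contributions = (4, 2.1, 1); G = 7.1.
u_2 = α_2·G − ½·(c_2)² = 2.1·7.1 − ½·2.1² = 12.705.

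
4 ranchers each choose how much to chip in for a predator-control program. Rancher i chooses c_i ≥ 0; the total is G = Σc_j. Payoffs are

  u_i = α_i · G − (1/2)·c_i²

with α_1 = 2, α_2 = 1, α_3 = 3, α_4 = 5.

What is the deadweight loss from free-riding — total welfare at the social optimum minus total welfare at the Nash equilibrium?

Rancher i's FOC: ∂u_i/∂c_i = α_i − c_i = 0, so c_i* = α_i.
NE contributions = (2, 1, 3, 5); G = 11.
W^NE = (Σα)·G − ½Σα_i² = 11² − ½·39 = 101.5.
Planner sets c_i = Σα_j = 11 for every i, so G^SO = 4·11 = 44.
W^SO = (Σα)·G^SO − ½·4·(Σα)² = (4/2)·11² = 242.
Deadweight loss = W^SO − W^NE = 140.5.

140.5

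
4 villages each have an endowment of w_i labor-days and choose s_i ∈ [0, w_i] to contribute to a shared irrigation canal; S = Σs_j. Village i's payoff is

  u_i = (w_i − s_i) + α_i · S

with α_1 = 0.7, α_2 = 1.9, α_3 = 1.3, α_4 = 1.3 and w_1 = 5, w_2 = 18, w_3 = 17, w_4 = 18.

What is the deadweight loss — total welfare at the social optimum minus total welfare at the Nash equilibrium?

∂u_i/∂s_i = α_i − 1, so village i contributes w_i if α_i > 1, else 0.
α_i > 1 for i ∈ {2, 3, 4}; NE contributions (0, 18, 17, 18), S = 53.
W^NE = Σw_i − S^NE + (Σα_i)·S^NE = 58 + 4.2·53 = 280.6.
Planner: ∂(Σu_j)/∂s_i = Σα_j − 1 = 4.2 > 0, so everyone contributes w_i; S^SO = 58, W^SO = 58 + 4.2·58 = 301.6.
Deadweight loss = 21.

21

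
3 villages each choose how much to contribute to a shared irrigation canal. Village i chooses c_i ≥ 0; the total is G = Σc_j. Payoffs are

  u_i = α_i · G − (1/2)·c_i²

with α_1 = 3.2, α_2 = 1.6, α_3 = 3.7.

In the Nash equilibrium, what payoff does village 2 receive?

Village i's FOC: ∂u_i/∂c_i = α_i − c_i = 0, so c_i* = α_i.
NE contributions = (3.2, 1.6, 3.7); G = 8.5.
u_2 = α_2·G − ½·(c_2)² = 1.6·8.5 − ½·1.6² = 12.32.

12.32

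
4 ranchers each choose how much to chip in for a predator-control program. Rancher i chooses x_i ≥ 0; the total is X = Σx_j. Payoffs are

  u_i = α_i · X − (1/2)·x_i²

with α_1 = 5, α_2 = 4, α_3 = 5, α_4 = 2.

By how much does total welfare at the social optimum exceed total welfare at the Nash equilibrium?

291

Rancher i's FOC: ∂u_i/∂x_i = α_i − x_i = 0, so x_i* = α_i.
NE contributions = (5, 4, 5, 2); X = 16.
W^NE = (Σα)·X − ½Σα_i² = 16² − ½·70 = 221.
Planner sets x_i = Σα_j = 16 for every i, so X^SO = 4·16 = 64.
W^SO = (Σα)·X^SO − ½·4·(Σα)² = (4/2)·16² = 512.
Deadweight loss = W^SO − W^NE = 291.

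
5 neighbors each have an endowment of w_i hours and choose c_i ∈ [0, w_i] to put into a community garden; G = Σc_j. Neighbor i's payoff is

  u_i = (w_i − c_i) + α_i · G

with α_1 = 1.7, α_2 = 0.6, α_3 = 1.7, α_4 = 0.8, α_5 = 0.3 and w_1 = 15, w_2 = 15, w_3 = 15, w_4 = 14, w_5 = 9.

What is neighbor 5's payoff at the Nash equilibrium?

∂u_i/∂c_i = α_i − 1, so neighbor i contributes w_i if α_i > 1, else 0.
α_i > 1 for i ∈ {1, 3}; NE contributions (15, 0, 15, 0, 0), G = 30.
u_5 = (9 − 0) + 0.3·30 = 18.

18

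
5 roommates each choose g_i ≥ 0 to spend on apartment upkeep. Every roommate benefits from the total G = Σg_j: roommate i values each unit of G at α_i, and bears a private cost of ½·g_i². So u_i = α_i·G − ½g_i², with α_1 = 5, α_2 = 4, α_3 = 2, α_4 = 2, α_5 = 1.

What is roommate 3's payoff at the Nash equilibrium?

26

Roommate i's FOC: ∂u_i/∂g_i = α_i − g_i = 0, so g_i* = α_i.
NE contributions = (5, 4, 2, 2, 1); G = 14.
u_3 = α_3·G − ½·(g_3)² = 2·14 − ½·2² = 26.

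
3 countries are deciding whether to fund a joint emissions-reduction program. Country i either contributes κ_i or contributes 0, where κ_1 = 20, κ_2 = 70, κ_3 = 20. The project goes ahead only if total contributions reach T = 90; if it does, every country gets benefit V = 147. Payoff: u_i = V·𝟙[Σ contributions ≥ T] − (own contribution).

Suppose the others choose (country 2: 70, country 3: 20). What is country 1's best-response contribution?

Others' total = 90 ≥ 90; contributing adds cost 20 for no extra benefit.
Best response: 0.

0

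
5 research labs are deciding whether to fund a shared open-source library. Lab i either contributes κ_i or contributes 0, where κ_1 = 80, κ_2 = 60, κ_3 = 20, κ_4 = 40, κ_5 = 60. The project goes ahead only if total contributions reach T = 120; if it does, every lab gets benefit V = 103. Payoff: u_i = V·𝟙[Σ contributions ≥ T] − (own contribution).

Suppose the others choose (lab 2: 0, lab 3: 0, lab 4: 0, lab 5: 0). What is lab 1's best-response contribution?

Others' total = 0. Even contributing 80 gives 80 < 120: no benefit either way.
Best response: 0.

0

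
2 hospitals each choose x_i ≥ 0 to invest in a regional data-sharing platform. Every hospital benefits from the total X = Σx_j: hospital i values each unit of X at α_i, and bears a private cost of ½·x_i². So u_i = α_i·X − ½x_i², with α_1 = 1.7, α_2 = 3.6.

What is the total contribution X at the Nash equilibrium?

Hospital i's FOC: ∂u_i/∂x_i = α_i − x_i = 0, so x_i* = α_i.
NE contributions = (1.7, 3.6); X = 5.3.

5.3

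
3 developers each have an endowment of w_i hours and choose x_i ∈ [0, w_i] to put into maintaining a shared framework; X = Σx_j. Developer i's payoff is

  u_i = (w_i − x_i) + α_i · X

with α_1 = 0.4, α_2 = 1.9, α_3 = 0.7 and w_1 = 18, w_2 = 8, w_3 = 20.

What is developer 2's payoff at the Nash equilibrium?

∂u_i/∂x_i = α_i − 1, so developer i contributes w_i if α_i > 1, else 0.
α_i > 1 for i ∈ {2}; NE contributions (0, 8, 0), X = 8.
u_2 = (8 − 8) + 1.9·8 = 15.2.

15.2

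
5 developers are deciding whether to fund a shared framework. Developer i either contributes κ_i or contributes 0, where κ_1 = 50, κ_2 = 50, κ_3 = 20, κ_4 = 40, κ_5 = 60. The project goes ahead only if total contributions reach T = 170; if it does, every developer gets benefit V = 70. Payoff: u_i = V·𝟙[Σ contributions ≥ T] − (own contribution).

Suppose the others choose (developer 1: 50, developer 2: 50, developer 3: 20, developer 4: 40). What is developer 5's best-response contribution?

60

Others' total = 160. Contributing 60 brings total to 220 ≥ 170: gain V − κ_5 = 10.
Best response: 60.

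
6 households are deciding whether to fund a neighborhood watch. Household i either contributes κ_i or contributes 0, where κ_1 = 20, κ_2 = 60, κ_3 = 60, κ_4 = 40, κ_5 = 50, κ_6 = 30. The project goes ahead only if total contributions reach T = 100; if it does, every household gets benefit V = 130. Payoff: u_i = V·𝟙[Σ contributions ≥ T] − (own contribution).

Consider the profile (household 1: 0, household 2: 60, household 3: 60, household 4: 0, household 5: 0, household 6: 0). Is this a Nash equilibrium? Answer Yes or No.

Total = 120 ≥ 100: provided.
Household 1 (pledges 0, payoff 130): pledging 20 → total 140, payoff 110. No gain.
Household 2 (pledges 60, payoff 70): dropping to 0 → total 60, payoff 0. No gain.
Household 3 (pledges 60, payoff 70): dropping to 0 → total 60, payoff 0. No gain.
Household 4 (pledges 0, payoff 130): pledging 40 → total 160, payoff 90. No gain.
Household 5 (pledges 0, payoff 130): pledging 50 → total 170, payoff 80. No gain.
Household 6 (pledges 0, payoff 130): pledging 30 → total 150, payoff 100. No gain.

Yes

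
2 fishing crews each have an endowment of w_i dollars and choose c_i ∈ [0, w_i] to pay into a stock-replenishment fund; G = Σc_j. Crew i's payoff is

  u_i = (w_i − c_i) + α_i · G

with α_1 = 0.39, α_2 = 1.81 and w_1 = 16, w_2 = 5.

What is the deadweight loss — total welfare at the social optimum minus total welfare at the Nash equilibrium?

19.2

∂u_i/∂c_i = α_i − 1, so crew i contributes w_i if α_i > 1, else 0.
α_i > 1 for i ∈ {2}; NE contributions (0, 5), G = 5.
W^NE = Σw_i − G^NE + (Σα_i)·G^NE = 21 + 1.2·5 = 27.
Planner: ∂(Σu_j)/∂c_i = Σα_j − 1 = 1.2 > 0, so everyone contributes w_i; G^SO = 21, W^SO = 21 + 1.2·21 = 46.2.
Deadweight loss = 19.2.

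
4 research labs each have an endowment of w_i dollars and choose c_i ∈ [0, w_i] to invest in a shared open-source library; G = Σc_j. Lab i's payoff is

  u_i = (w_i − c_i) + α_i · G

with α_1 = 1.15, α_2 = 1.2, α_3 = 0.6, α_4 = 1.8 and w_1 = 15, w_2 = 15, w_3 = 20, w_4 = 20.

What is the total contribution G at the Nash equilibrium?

50

∂u_i/∂c_i = α_i − 1, so lab i contributes w_i if α_i > 1, else 0.
α_i > 1 for i ∈ {1, 2, 4}; NE contributions (15, 15, 0, 20), G = 50.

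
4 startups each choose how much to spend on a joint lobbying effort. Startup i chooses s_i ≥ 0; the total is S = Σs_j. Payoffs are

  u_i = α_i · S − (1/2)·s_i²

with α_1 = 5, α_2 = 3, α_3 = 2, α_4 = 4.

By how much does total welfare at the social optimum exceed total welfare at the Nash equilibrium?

Startup i's FOC: ∂u_i/∂s_i = α_i − s_i = 0, so s_i* = α_i.
NE contributions = (5, 3, 2, 4); S = 14.
W^NE = (Σα)·S − ½Σα_i² = 14² − ½·54 = 169.
Planner sets s_i = Σα_j = 14 for every i, so S^SO = 4·14 = 56.
W^SO = (Σα)·S^SO − ½·4·(Σα)² = (4/2)·14² = 392.
Deadweight loss = W^SO − W^NE = 223.

223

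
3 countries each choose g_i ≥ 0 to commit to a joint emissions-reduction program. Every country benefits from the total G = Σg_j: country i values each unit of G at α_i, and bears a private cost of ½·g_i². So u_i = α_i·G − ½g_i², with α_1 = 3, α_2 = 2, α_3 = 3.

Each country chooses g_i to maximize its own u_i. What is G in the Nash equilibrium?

8

Country i's FOC: ∂u_i/∂g_i = α_i − g_i = 0, so g_i* = α_i.
NE contributions = (3, 2, 3); G = 8.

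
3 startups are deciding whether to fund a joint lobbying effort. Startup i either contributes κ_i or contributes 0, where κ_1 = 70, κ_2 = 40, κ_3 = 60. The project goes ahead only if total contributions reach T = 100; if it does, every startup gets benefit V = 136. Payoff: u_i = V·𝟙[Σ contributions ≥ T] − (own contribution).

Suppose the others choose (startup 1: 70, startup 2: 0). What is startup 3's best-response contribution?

Others' total = 70. Contributing 60 brings total to 130 ≥ 100: gain V − κ_3 = 76.
Best response: 60.

60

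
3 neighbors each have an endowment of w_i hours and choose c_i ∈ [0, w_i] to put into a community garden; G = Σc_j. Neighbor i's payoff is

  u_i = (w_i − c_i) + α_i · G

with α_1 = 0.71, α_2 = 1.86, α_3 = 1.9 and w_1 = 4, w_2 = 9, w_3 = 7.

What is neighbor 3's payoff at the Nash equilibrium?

30.4

∂u_i/∂c_i = α_i − 1, so neighbor i contributes w_i if α_i > 1, else 0.
α_i > 1 for i ∈ {2, 3}; NE contributions (0, 9, 7), G = 16.
u_3 = (7 − 7) + 1.9·16 = 30.4.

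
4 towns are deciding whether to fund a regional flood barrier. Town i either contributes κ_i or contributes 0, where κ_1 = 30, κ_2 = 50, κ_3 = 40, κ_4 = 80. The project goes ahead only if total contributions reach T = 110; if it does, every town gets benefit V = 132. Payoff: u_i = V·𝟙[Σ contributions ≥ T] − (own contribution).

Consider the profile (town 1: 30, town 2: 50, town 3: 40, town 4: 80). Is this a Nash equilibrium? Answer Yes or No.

No

Total = 200 ≥ 110: provided.
Town 1 (pledges 30, payoff 102): dropping to 0 → total 170, payoff 132. Profitable deviation.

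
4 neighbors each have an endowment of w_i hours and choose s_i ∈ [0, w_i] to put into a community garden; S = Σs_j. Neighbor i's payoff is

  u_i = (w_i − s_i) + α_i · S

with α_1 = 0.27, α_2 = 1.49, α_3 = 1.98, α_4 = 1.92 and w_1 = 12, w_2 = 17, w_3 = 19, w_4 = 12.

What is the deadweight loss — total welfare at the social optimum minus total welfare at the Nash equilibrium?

∂u_i/∂s_i = α_i − 1, so neighbor i contributes w_i if α_i > 1, else 0.
α_i > 1 for i ∈ {2, 3, 4}; NE contributions (0, 17, 19, 12), S = 48.
W^NE = Σw_i − S^NE + (Σα_i)·S^NE = 60 + 4.66·48 = 283.68.
Planner: ∂(Σu_j)/∂s_i = Σα_j − 1 = 4.66 > 0, so everyone contributes w_i; S^SO = 60, W^SO = 60 + 4.66·60 = 339.6.
Deadweight loss = 55.92.

55.92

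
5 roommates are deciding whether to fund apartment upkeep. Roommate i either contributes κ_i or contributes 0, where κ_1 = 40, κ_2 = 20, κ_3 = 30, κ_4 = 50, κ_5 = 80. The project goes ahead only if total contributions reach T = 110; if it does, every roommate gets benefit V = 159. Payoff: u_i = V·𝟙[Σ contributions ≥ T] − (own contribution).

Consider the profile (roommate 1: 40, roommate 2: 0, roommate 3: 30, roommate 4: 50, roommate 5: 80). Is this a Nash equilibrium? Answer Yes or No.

Total = 200 ≥ 110: provided.
Roommate 1 (pledges 40, payoff 119): dropping to 0 → total 160, payoff 159. Profitable deviation.

No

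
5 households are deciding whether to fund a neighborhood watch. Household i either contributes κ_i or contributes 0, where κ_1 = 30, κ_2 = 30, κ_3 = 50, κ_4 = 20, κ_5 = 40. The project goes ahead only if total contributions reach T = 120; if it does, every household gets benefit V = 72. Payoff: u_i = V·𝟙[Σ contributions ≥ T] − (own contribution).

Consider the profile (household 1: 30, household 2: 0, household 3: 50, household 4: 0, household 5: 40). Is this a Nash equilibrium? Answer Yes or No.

Total = 120 ≥ 120: provided.
Household 1 (pledges 30, payoff 42): dropping to 0 → total 90, payoff 0. No gain.
Household 2 (pledges 0, payoff 72): pledging 30 → total 150, payoff 42. No gain.
Household 3 (pledges 50, payoff 22): dropping to 0 → total 70, payoff 0. No gain.
Household 4 (pledges 0, payoff 72): pledging 20 → total 140, payoff 52. No gain.
Household 5 (pledges 40, payoff 32): dropping to 0 → total 80, payoff 0. No gain.

Yes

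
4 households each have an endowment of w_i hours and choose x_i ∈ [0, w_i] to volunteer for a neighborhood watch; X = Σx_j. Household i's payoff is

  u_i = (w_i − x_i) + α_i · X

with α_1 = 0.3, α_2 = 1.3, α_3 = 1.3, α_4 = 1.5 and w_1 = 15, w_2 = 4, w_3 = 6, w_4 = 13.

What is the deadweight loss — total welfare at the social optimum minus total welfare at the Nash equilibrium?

∂u_i/∂x_i = α_i − 1, so household i contributes w_i if α_i > 1, else 0.
α_i > 1 for i ∈ {2, 3, 4}; NE contributions (0, 4, 6, 13), X = 23.
W^NE = Σw_i − X^NE + (Σα_i)·X^NE = 38 + 3.4·23 = 116.2.
Planner: ∂(Σu_j)/∂x_i = Σα_j − 1 = 3.4 > 0, so everyone contributes w_i; X^SO = 38, W^SO = 38 + 3.4·38 = 167.2.
Deadweight loss = 51.

51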